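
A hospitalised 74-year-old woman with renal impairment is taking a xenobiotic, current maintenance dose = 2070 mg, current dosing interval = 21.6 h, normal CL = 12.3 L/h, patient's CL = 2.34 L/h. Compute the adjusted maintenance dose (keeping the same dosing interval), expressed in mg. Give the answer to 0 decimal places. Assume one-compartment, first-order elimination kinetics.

394 mg

To keep the same average steady-state level, dosing rate must scale with clearance.
CL ratio = 2.34 / 12.3 = 0.1902
New dose (same interval) = 2070 × 0.1902 = 393.7 mg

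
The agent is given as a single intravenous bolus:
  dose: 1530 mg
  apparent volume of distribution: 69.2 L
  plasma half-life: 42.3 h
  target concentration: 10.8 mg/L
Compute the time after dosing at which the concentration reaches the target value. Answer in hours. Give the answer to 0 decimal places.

C₀ = Dose / Vd = 1530 / 69.2 = 22.11 mg/L
k = ln2 / t½ = 0.693147 / 42.3 = 0.01639 h⁻¹
t = ln(C₀ / C) / k = ln(22.11 / 10.8) / 0.01639
  = ln(2.047) / 0.01639 = 0.7164 / 0.01639 = 43.71 h

44 h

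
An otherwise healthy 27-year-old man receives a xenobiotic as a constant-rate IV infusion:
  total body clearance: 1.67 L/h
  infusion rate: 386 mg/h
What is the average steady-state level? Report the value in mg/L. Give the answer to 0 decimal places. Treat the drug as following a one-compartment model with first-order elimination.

231 mg/L

At steady state Css = R₀ / CL = 386 / 1.670 = 231.1 mg/L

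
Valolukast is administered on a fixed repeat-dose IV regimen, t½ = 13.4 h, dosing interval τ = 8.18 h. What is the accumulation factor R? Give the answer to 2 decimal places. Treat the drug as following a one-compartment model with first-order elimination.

2.90

k = ln2 / t½ = 0.693147 / 13.4 = 0.05173 h⁻¹
e^(−kτ) = e^(−0.05173 × 8.18) = 0.6550
Accumulation ratio R = 1 / (1 − e^(−kτ)) = 1 / (1 − 0.6550) = 2.899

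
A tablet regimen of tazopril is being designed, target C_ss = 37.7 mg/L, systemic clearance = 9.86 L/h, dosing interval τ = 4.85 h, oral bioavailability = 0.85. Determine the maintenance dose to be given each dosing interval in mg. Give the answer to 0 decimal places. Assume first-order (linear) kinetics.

At steady state, F × (Dose/τ) = Css × CL.
Dose = Css × CL × τ / F = 37.7 × 9.860 × 4.85 / 0.85 = 2121 mg

2121 mg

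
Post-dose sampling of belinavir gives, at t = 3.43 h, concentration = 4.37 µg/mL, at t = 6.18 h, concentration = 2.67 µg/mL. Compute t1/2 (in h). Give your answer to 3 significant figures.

3.87 h

k = ln(C₁/C₂) / (t₂ − t₁) = ln(4.37/2.67) / (6.18 − 3.43)
  = 0.4927 / 2.750 = 0.1792 h⁻¹
t½ = ln2 / k = 0.693147 / 0.1792 = 3.868 h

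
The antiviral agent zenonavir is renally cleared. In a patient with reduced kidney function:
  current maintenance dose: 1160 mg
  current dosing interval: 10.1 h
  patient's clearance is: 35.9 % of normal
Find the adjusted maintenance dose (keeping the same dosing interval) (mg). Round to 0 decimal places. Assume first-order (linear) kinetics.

416 mg

To keep the same average steady-state level, dosing rate must scale with clearance.
CL ratio = 35.9 / 100 = 0.3590
New dose (same interval) = 1160 × 0.3590 = 416.4 mg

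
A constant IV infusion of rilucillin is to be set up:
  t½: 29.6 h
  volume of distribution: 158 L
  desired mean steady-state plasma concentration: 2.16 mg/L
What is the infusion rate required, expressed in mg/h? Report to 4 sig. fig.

7.992 mg/h

k = ln2 / t½ = 0.693147 / 29.6 = 0.02342 h⁻¹
CL = k × Vd = 0.02342 × 158 = 3.700 L/h
At steady state, infusion rate R₀ = Css × CL = 2.16 × 3.700 = 7.992 mg/h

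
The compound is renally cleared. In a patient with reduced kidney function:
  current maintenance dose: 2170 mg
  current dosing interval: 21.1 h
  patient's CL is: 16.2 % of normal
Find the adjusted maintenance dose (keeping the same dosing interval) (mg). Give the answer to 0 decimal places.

352 mg

To keep the same average steady-state level, dosing rate must scale with clearance.
CL ratio = 16.2 / 100 = 0.1620
New dose (same interval) = 2170 × 0.1620 = 351.5 mg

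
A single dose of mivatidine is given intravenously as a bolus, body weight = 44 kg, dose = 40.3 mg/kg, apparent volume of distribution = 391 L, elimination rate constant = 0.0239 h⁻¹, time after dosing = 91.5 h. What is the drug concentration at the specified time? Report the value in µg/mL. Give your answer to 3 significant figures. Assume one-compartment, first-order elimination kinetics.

0.509 µg/mL

Total dose = 40.3 × 44 = 1773 mg
C₀ = Dose / Vd = 1773 / 391 = 4.535 mg/L
C = C₀ · e^(−k·t) = 4.535 × e^(−0.02390 × 91.5)
  = 4.535 × 0.1123 = 0.5093 mg/L
(0.5093 mg/L = 0.5093 µg/mL)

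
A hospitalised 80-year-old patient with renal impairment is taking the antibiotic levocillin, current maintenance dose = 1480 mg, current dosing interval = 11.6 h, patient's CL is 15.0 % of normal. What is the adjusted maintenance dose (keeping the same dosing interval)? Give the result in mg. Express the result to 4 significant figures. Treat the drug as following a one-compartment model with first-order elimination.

To keep the same average steady-state level, dosing rate must scale with clearance.
CL ratio = 15.0 / 100 = 0.1500
New dose (same interval) = 1480 × 0.1500 = 222.0 mg

222.0 mg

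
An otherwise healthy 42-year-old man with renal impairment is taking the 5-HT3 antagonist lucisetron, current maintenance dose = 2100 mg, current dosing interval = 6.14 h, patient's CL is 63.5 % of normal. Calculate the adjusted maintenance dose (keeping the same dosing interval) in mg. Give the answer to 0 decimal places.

1334 mg

To keep the same average steady-state level, dosing rate must scale with clearance.
CL ratio = 63.5 / 100 = 0.6350
New dose (same interval) = 2100 × 0.6350 = 1334 mg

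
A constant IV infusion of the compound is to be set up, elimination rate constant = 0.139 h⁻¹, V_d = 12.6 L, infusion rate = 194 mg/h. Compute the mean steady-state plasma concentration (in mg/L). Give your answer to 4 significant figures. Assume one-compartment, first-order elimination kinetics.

CL = k × Vd = 0.1390 × 12.6 = 1.751 L/h
At steady state Css = R₀ / CL = 194 / 1.751 = 110.8 mg/L

110.8 mg/L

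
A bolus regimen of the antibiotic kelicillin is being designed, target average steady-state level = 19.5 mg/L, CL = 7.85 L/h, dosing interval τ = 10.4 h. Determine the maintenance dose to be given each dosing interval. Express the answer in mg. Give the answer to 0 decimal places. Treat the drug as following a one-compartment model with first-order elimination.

1592 mg

At steady state, Dose/τ = Css × CL.
Dose = Css × CL × τ = 19.5 × 7.850 × 10.4 = 1592 mg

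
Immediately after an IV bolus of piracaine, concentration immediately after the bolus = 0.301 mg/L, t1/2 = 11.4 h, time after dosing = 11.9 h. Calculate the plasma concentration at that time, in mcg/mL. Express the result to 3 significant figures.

0.146 mcg/mL

k = ln2 / t½ = 0.693147 / 11.4 = 0.06080 h⁻¹
C = C₀ · e^(−k·t) = 0.3010 × e^(−0.06080 × 11.9)
  = 0.3010 × 0.4850 = 0.1460 mg/L
(0.1460 mg/L = 0.1460 mcg/mL)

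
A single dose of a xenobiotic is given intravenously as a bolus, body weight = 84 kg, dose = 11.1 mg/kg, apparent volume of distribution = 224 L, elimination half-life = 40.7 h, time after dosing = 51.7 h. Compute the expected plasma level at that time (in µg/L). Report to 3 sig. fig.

1730 µg/L

Total dose = 11.1 × 84 = 932.4 mg
C₀ = Dose / Vd = 932.4 / 224 = 4.163 mg/L
k = ln2 / t½ = 0.693147 / 40.7 = 0.01703 h⁻¹
C = C₀ · e^(−k·t) = 4.163 × e^(−0.01703 × 51.7)
  = 4.163 × 0.4146 = 1.726 mg/L
Convert: 1.726 mg/L × 1000 = 1726 µg/L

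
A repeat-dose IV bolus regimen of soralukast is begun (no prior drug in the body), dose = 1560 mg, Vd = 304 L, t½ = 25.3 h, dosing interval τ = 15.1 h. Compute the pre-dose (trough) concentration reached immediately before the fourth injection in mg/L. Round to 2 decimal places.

7.12 mg/L

C₀ per dose = Dose / Vd = 1560 / 304 = 5.132 mg/L
k = ln2 / t½ = 0.693147 / 25.3 = 0.02740 h⁻¹
Fraction remaining after one interval: r = e^(−kτ) = e^(−0.02740 × 15.1) = 0.6612
Before dose 4, 3 doses have been given (aged 1τ, 2τ, 3τ).
C_trough = C₀ × (r + r² + … + r^3) = C₀ × r(1−r^3)/(1−r)
        = 5.132 × 0.6612 × (1 − 0.2891) / (1 − 0.6612) = 7.120 mg/L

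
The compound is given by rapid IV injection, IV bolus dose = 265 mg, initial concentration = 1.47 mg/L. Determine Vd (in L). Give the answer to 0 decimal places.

Vd = Dose / C₀ = 265.0 / 1.47 = 180.3 L

180 L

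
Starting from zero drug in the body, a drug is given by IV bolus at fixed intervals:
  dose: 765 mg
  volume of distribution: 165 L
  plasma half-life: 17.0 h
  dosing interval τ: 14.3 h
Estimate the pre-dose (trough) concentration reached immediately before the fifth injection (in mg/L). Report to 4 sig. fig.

5.289 mg/L

C₀ per dose = Dose / Vd = 765 / 165 = 4.636 mg/L
k = ln2 / t½ = 0.693147 / 17.0 = 0.04077 h⁻¹
Fraction remaining after one interval: r = e^(−kτ) = e^(−0.04077 × 14.3) = 0.5582
Before dose 5, 4 doses have been given (aged 1τ, 2τ, 3τ, 4τ).
C_trough = C₀ × (r + r² + … + r^4) = C₀ × r(1−r^4)/(1−r)
        = 4.636 × 0.5582 × (1 − 0.09709) / (1 − 0.5582) = 5.289 mg/L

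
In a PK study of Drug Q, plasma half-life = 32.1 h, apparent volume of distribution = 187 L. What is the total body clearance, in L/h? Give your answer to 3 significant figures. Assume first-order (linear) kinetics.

4.04 L/h

k = ln2 / t½ = 0.693147 / 32.1 = 0.02159 h⁻¹
CL = k × Vd = 0.02159 × 187 = 4.037 L/h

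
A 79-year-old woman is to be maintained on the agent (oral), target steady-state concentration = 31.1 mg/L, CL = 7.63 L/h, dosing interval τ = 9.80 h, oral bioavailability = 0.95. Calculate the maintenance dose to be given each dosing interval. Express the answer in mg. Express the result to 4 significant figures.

At steady state, F × (Dose/τ) = Css × CL.
Dose = Css × CL × τ / F = 31.1 × 7.630 × 9.80 / 0.95 = 2448 mg

2448 mg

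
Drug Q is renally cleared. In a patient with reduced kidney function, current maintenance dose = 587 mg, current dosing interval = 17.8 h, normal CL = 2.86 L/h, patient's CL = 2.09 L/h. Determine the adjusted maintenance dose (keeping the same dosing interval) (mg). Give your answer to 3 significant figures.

429 mg

To keep the same average steady-state level, dosing rate must scale with clearance.
CL ratio = 2.09 / 2.86 = 0.7308
New dose (same interval) = 587 × 0.7308 = 429.0 mg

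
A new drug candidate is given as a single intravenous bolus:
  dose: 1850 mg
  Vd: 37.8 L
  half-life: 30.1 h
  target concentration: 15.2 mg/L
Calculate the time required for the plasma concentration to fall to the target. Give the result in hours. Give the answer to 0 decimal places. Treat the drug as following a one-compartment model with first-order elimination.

C₀ = Dose / Vd = 1850 / 37.8 = 48.94 mg/L
k = ln2 / t½ = 0.693147 / 30.1 = 0.02303 h⁻¹
t = ln(C₀ / C) / k = ln(48.94 / 15.2) / 0.02303
  = ln(3.220) / 0.02303 = 1.169 / 0.02303 = 50.76 h

51 h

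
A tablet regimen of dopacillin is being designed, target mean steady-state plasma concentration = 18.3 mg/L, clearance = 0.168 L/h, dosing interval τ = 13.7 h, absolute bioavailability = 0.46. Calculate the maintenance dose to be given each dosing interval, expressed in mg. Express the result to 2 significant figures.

At steady state, F × (Dose/τ) = Css × CL.
Dose = Css × CL × τ / F = 18.3 × 0.1680 × 13.7 / 0.46 = 91.56 mg

92 mg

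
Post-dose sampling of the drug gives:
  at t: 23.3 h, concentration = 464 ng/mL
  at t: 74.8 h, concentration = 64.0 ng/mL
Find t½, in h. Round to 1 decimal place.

18.0 h

k = ln(C₁/C₂) / (t₂ − t₁) = ln(464/64.0) / (74.8 − 23.3)
  = 1.981 / 51.50 = 0.03847 h⁻¹
t½ = ln2 / k = 0.693147 / 0.03847 = 18.02 h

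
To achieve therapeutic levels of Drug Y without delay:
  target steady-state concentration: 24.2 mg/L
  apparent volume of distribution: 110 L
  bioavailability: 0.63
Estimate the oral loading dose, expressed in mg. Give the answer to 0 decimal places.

4225 mg

LD = Css × Vd / F = 24.2 × 110 / 0.63 = 4225 mg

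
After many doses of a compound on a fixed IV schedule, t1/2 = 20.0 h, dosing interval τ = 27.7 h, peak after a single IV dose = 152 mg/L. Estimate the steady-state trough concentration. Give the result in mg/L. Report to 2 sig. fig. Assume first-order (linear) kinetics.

94 mg/L

k = ln2 / t½ = 0.693147 / 20.0 = 0.03466 h⁻¹
e^(−kτ) = e^(−0.03466 × 27.7) = 0.3829
Accumulation ratio R = 1 / (1 − e^(−kτ)) = 1 / (1 − 0.3829) = 1.620
Steady-state trough = C₀ × R × e^(−kτ) = 152 × 1.620 × 0.3829 = 94.29 mg/L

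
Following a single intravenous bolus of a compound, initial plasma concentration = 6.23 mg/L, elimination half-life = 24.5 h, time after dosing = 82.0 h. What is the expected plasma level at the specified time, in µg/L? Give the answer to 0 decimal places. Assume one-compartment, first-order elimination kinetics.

k = ln2 / t½ = 0.693147 / 24.5 = 0.02829 h⁻¹
C = C₀ · e^(−k·t) = 6.230 × e^(−0.02829 × 82.0)
  = 6.230 × 0.09830 = 0.6124 mg/L
Convert: 0.6124 mg/L × 1000 = 612.4 µg/L

612 µg/L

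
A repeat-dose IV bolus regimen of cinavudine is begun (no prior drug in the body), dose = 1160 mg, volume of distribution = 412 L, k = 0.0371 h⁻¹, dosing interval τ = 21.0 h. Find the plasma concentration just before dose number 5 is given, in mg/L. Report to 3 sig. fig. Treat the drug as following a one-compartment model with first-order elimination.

2.28 mg/L

C₀ per dose = Dose / Vd = 1160 / 412 = 2.816 mg/L
Fraction remaining after one interval: r = e^(−kτ) = e^(−0.03710 × 21.0) = 0.4588
Before dose 5, 4 doses have been given (aged 1τ, 2τ, 3τ, 4τ).
C_trough = C₀ × (r + r² + … + r^4) = C₀ × r(1−r^4)/(1−r)
        = 2.816 × 0.4588 × (1 − 0.04431) / (1 − 0.4588) = 2.281 mg/L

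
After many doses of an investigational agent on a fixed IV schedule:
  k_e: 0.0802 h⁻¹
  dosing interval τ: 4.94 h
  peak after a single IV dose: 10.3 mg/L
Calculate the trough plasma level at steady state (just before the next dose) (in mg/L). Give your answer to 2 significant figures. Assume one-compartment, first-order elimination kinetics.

21 mg/L

e^(−kτ) = e^(−0.08020 × 4.94) = 0.6729
Accumulation ratio R = 1 / (1 − e^(−kτ)) = 1 / (1 − 0.6729) = 3.057
Steady-state trough = C₀ × R × e^(−kτ) = 10.3 × 3.057 × 0.6729 = 21.19 mg/L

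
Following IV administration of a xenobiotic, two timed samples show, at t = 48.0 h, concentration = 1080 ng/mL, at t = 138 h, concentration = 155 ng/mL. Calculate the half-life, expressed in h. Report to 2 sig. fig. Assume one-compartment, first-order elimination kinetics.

32 h

k = ln(C₁/C₂) / (t₂ − t₁) = ln(1080/155) / (138 − 48.0)
  = 1.941 / 90.00 = 0.02157 h⁻¹
t½ = ln2 / k = 0.693147 / 0.02157 = 32.13 h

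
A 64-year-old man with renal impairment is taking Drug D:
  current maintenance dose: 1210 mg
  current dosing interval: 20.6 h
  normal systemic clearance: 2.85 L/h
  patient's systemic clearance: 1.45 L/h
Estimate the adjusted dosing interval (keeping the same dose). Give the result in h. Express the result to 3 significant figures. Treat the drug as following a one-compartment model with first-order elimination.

To keep the same average steady-state level, dosing rate must scale with clearance.
CL ratio = 1.45 / 2.85 = 0.5088
New interval (same dose) = 20.6 / 0.5088 = 40.49 h

40.5 h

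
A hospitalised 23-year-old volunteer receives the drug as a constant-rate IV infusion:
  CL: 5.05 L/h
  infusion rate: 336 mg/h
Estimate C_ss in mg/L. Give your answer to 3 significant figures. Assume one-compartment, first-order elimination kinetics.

At steady state Css = R₀ / CL = 336 / 5.050 = 66.53 mg/L

66.5 mg/L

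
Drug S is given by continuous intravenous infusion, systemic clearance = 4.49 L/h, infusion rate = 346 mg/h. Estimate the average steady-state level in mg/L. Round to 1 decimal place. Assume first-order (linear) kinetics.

77.1 mg/L

At steady state Css = R₀ / CL = 346 / 4.490 = 77.06 mg/L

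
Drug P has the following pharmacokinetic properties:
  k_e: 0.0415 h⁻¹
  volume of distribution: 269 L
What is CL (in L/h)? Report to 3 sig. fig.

CL = k × Vd = 0.0415 × 269 = 11.16 L/h

11.2 L/h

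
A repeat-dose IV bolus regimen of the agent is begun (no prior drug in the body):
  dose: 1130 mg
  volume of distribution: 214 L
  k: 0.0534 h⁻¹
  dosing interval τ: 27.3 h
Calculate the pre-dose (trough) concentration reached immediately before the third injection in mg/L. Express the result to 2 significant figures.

C₀ per dose = Dose / Vd = 1130 / 214 = 5.280 mg/L
Fraction remaining after one interval: r = e^(−kτ) = e^(−0.05340 × 27.3) = 0.2327
Before dose 3, 2 doses have been given (aged 1τ, 2τ).
C_trough = C₀ × (r + r²) = 5.280 × (0.2327 + 0.05415) = 1.515 mg/L

1.5 mg/L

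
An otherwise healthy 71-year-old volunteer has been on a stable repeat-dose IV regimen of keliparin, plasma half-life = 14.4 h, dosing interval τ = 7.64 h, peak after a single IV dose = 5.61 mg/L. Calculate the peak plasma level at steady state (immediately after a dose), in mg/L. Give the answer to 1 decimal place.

18.2 mg/L

k = ln2 / t½ = 0.693147 / 14.4 = 0.04814 h⁻¹
e^(−kτ) = e^(−0.04814 × 7.64) = 0.6923
Accumulation ratio R = 1 / (1 − e^(−kτ)) = 1 / (1 − 0.6923) = 3.250
Steady-state peak = C₀ × R = 5.61 × 3.250 = 18.23 mg/L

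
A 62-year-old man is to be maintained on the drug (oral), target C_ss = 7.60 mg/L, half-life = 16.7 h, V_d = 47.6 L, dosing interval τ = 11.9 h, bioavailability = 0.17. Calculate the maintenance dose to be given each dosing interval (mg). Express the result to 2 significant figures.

k = ln2 / t½ = 0.693147 / 16.7 = 0.04151 h⁻¹
CL = k × Vd = 0.04151 × 47.6 = 1.976 L/h
At steady state, F × (Dose/τ) = Css × CL.
Dose = Css × CL × τ / F = 7.60 × 1.976 × 11.9 / 0.17 = 1051 mg

1100 mg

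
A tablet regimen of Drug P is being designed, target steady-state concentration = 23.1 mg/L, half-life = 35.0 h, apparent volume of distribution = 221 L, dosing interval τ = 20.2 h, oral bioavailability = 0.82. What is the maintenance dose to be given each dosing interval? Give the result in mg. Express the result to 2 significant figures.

k = ln2 / t½ = 0.693147 / 35.0 = 0.01980 h⁻¹
CL = k × Vd = 0.01980 × 221 = 4.376 L/h
At steady state, F × (Dose/τ) = Css × CL.
Dose = Css × CL × τ / F = 23.1 × 4.376 × 20.2 / 0.82 = 2490 mg

2500 mg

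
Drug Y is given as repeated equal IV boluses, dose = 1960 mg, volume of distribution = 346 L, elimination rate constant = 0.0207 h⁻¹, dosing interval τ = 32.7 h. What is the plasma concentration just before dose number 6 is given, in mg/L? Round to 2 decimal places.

C₀ per dose = Dose / Vd = 1960 / 346 = 5.665 mg/L
Fraction remaining after one interval: r = e^(−kτ) = e^(−0.02070 × 32.7) = 0.5082
Before dose 6, 5 doses have been given (aged 1τ, 2τ, 3τ, 4τ, 5τ).
C_trough = C₀ × (r + r² + … + r^5) = C₀ × r(1−r^5)/(1−r)
        = 5.665 × 0.5082 × (1 − 0.03390) / (1 − 0.5082) = 5.655 mg/L

5.66 mg/L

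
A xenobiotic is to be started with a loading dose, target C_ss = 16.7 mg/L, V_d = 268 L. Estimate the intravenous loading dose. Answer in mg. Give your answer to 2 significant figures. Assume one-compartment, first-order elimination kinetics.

LD = Css × Vd = 16.7 × 268 = 4476 mg

4500 mg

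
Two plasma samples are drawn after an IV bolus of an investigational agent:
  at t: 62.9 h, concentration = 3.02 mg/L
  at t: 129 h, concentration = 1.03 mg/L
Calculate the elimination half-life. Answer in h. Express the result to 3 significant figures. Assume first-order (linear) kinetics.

42.6 h

k = ln(C₁/C₂) / (t₂ − t₁) = ln(3.02/1.03) / (129 − 62.9)
  = 1.076 / 66.10 = 0.01628 h⁻¹
t½ = ln2 / k = 0.693147 / 0.01628 = 42.58 h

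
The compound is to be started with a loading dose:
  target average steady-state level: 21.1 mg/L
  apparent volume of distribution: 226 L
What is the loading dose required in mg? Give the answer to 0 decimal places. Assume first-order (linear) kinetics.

4769 mg

LD = Css × Vd = 21.1 × 226 = 4769 mg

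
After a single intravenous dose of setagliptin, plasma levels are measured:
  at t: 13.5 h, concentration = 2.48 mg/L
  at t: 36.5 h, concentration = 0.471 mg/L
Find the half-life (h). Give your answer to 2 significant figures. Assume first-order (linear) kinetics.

9.6 h

k = ln(C₁/C₂) / (t₂ − t₁) = ln(2.48/0.471) / (36.5 − 13.5)
  = 1.661 / 23.00 = 0.07222 h⁻¹
t½ = ln2 / k = 0.693147 / 0.07222 = 9.598 h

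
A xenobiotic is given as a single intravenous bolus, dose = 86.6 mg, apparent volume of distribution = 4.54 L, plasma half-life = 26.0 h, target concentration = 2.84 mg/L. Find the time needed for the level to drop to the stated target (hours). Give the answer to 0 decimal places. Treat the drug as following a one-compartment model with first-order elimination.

71 h

C₀ = Dose / Vd = 86.60 / 4.54 = 19.07 mg/L
k = ln2 / t½ = 0.693147 / 26.0 = 0.02666 h⁻¹
t = ln(C₀ / C) / k = ln(19.07 / 2.84) / 0.02666
  = ln(6.715) / 0.02666 = 1.904 / 0.02666 = 71.42 h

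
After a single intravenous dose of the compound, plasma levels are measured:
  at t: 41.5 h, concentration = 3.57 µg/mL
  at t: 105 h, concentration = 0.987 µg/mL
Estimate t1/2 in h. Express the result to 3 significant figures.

k = ln(C₁/C₂) / (t₂ − t₁) = ln(3.57/0.987) / (105 − 41.5)
  = 1.286 / 63.50 = 0.02025 h⁻¹
t½ = ln2 / k = 0.693147 / 0.02025 = 34.23 h

34.2 h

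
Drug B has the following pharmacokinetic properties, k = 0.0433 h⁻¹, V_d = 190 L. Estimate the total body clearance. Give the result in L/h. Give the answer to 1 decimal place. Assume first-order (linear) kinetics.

8.2 L/h

CL = k × Vd = 0.0433 × 190 = 8.227 L/h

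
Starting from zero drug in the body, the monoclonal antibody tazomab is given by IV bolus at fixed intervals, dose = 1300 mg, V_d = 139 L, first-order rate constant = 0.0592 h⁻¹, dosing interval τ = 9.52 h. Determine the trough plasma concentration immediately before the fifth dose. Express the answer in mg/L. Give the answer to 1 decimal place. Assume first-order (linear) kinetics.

11.1 mg/L

C₀ per dose = Dose / Vd = 1300 / 139 = 9.353 mg/L
Fraction remaining after one interval: r = e^(−kτ) = e^(−0.05920 × 9.52) = 0.5692
Before dose 5, 4 doses have been given (aged 1τ, 2τ, 3τ, 4τ).
C_trough = C₀ × (r + r² + … + r^4) = C₀ × r(1−r^4)/(1−r)
        = 9.353 × 0.5692 × (1 − 0.1050) / (1 − 0.5692) = 11.06 mg/L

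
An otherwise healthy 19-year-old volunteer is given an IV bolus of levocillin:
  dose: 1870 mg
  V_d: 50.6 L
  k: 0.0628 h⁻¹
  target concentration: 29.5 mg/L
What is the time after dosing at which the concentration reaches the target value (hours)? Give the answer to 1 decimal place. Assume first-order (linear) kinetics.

3.6 h

C₀ = Dose / Vd = 1870 / 50.6 = 36.96 mg/L
t = ln(C₀ / C) / k = ln(36.96 / 29.5) / 0.06280
  = ln(1.253) / 0.06280 = 0.2255 / 0.06280 = 3.591 h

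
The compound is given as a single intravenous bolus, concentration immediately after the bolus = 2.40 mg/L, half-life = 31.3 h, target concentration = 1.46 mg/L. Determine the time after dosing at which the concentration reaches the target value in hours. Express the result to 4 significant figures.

k = ln2 / t½ = 0.693147 / 31.3 = 0.02215 h⁻¹
t = ln(C₀ / C) / k = ln(2.400 / 1.46) / 0.02215
  = ln(1.644) / 0.02215 = 0.4971 / 0.02215 = 22.44 h

22.44 h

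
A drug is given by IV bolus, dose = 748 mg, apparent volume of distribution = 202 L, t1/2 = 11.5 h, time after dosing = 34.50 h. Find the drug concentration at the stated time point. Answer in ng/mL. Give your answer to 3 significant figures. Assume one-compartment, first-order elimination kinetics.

C₀ = Dose / Vd = 748.0 / 202 = 3.703 mg/L
k = ln2 / t½ = 0.693147 / 11.5 = 0.06027 h⁻¹
t / t½ = 34.50 / 11.5 = 3 half-lives
C = C₀ × (1/2)^3 = 3.703 × 0.1250 = 0.4629 mg/L
Convert: 0.4629 mg/L × 1000 = 462.9 ng/mL

463 ng/mL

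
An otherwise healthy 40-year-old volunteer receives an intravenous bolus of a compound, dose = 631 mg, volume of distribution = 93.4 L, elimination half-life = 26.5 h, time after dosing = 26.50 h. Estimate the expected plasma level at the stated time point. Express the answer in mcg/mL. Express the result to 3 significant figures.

C₀ = Dose / Vd = 631.0 / 93.4 = 6.756 mg/L
k = ln2 / t½ = 0.693147 / 26.5 = 0.02616 h⁻¹
t / t½ = 26.50 / 26.5 = 1 half-lives
C = C₀ × (1/2)^1 = 6.756 × 0.5000 = 3.378 mg/L
(3.378 mg/L = 3.378 mcg/mL)

3.38 mcg/mL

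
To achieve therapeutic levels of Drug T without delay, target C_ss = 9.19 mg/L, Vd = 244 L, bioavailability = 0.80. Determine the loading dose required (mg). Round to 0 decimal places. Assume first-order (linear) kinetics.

LD = Css × Vd / F = 9.19 × 244 / 0.80 = 2803 mg

2803 mg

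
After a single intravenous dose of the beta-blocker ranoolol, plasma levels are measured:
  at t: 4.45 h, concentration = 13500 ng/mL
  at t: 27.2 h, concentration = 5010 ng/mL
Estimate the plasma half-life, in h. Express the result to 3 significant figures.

k = ln(C₁/C₂) / (t₂ − t₁) = ln(13500/5010) / (27.2 − 4.45)
  = 0.9913 / 22.75 = 0.04357 h⁻¹
t½ = ln2 / k = 0.693147 / 0.04357 = 15.91 h

15.9 h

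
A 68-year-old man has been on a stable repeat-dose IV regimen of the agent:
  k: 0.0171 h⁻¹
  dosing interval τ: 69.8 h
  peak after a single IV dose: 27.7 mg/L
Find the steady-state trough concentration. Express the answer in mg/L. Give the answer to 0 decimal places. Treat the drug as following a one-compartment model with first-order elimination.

12 mg/L

e^(−kτ) = e^(−0.01710 × 69.8) = 0.3031
Accumulation ratio R = 1 / (1 − e^(−kτ)) = 1 / (1 − 0.3031) = 1.435
Steady-state trough = C₀ × R × e^(−kτ) = 27.7 × 1.435 × 0.3031 = 12.05 mg/L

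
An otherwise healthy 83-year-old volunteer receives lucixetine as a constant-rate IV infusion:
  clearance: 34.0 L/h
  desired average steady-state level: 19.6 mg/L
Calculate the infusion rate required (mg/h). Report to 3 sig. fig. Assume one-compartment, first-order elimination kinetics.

666 mg/h

At steady state, infusion rate R₀ = Css × CL = 19.6 × 34.00 = 666.4 mg/h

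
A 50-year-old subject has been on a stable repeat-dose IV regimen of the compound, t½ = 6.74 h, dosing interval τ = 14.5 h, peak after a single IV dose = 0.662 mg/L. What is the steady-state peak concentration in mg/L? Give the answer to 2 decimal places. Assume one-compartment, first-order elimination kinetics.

0.85 mg/L

k = ln2 / t½ = 0.693147 / 6.74 = 0.1028 h⁻¹
e^(−kτ) = e^(−0.1028 × 14.5) = 0.2252
Accumulation ratio R = 1 / (1 − e^(−kτ)) = 1 / (1 − 0.2252) = 1.291
Steady-state peak = C₀ × R = 0.662 × 1.291 = 0.8546 mg/L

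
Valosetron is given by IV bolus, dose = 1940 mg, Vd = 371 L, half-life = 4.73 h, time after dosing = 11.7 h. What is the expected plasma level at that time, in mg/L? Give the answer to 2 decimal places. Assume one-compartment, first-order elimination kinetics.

C₀ = Dose / Vd = 1940 / 371 = 5.229 mg/L
k = ln2 / t½ = 0.693147 / 4.73 = 0.1465 h⁻¹
C = C₀ · e^(−k·t) = 5.229 × e^(−0.1465 × 11.7)
  = 5.229 × 0.1801 = 0.9417 mg/L

0.94 mg/L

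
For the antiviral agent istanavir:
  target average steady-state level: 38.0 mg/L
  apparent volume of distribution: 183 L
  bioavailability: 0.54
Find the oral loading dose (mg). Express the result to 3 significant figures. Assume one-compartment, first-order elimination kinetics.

LD = Css × Vd / F = 38.0 × 183 / 0.54 = 12880 mg

12900 mg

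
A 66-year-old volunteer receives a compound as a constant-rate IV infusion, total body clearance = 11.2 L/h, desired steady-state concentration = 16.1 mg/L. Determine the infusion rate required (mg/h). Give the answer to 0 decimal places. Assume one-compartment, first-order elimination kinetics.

At steady state, infusion rate R₀ = Css × CL = 16.1 × 11.20 = 180.3 mg/h

180 mg/h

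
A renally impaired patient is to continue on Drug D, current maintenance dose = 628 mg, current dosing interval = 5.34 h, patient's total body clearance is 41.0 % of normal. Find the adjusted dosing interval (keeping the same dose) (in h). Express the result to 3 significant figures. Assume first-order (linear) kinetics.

13.0 h

To keep the same average steady-state level, dosing rate must scale with clearance.
CL ratio = 41.0 / 100 = 0.4100
New interval (same dose) = 5.34 / 0.4100 = 13.02 h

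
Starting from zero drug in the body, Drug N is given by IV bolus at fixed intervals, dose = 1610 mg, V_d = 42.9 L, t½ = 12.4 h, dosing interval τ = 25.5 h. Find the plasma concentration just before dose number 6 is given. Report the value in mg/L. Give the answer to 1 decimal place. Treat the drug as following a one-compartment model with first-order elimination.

11.9 mg/L

C₀ per dose = Dose / Vd = 1610 / 42.9 = 37.53 mg/L
k = ln2 / t½ = 0.693147 / 12.4 = 0.05590 h⁻¹
Fraction remaining after one interval: r = e^(−kτ) = e^(−0.05590 × 25.5) = 0.2404
Before dose 6, 5 doses have been given (aged 1τ, 2τ, 3τ, 4τ, 5τ).
C_trough = C₀ × (r + r² + … + r^5) = C₀ × r(1−r^5)/(1−r)
        = 37.53 × 0.2404 × (1 − 0.0008029) / (1 − 0.2404) = 11.87 mg/L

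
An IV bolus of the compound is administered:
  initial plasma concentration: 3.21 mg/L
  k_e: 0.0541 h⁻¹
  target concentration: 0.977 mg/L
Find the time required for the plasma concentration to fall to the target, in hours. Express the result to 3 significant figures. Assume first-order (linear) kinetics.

22.0 h

t = ln(C₀ / C) / k = ln(3.210 / 0.977) / 0.05410
  = ln(3.286) / 0.05410 = 1.190 / 0.05410 = 22.00 h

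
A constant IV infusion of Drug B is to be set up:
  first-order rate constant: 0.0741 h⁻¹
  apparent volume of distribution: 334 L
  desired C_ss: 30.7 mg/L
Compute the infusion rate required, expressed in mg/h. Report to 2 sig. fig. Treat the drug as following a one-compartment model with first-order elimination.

760 mg/h

CL = k × Vd = 0.07410 × 334 = 24.75 L/h
At steady state, infusion rate R₀ = Css × CL = 30.7 × 24.75 = 759.8 mg/h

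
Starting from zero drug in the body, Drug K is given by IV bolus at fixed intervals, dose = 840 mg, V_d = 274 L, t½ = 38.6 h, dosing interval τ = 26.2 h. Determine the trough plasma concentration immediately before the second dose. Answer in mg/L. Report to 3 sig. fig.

1.92 mg/L

C₀ per dose = Dose / Vd = 840 / 274 = 3.066 mg/L
k = ln2 / t½ = 0.693147 / 38.6 = 0.01796 h⁻¹
Fraction remaining after one interval: r = e^(−kτ) = e^(−0.01796 × 26.2) = 0.6247
Before dose 2, 1 dose has been given (aged 1τ).
C_trough = C₀ × r = 3.066 × 0.6247 = 1.915 mg/L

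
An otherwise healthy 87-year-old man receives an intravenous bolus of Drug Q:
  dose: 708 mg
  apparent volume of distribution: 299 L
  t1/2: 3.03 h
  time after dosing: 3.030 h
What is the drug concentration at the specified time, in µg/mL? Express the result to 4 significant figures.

1.184 µg/mL

C₀ = Dose / Vd = 708.0 / 299 = 2.368 mg/L
k = ln2 / t½ = 0.693147 / 3.03 = 0.2288 h⁻¹
t / t½ = 3.030 / 3.03 = 1 half-lives
C = C₀ × (1/2)^1 = 2.368 × 0.5000 = 1.184 mg/L
(1.184 mg/L = 1.184 µg/mL)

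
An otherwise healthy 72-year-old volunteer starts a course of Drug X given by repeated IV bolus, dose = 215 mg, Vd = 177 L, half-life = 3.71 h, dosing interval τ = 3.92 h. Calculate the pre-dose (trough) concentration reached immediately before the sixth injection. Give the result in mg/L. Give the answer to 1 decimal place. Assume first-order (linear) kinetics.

C₀ per dose = Dose / Vd = 215 / 177 = 1.215 mg/L
k = ln2 / t½ = 0.693147 / 3.71 = 0.1868 h⁻¹
Fraction remaining after one interval: r = e^(−kτ) = e^(−0.1868 × 3.92) = 0.4808
Before dose 6, 5 doses have been given (aged 1τ, 2τ, 3τ, 4τ, 5τ).
C_trough = C₀ × (r + r² + … + r^5) = C₀ × r(1−r^5)/(1−r)
        = 1.215 × 0.4808 × (1 − 0.02569) / (1 − 0.4808) = 1.096 mg/L

1.1 mg/L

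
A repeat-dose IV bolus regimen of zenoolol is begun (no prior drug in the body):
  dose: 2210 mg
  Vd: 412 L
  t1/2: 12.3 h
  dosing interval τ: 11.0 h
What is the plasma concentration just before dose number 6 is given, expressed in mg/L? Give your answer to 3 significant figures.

C₀ per dose = Dose / Vd = 2210 / 412 = 5.364 mg/L
k = ln2 / t½ = 0.693147 / 12.3 = 0.05635 h⁻¹
Fraction remaining after one interval: r = e^(−kτ) = e^(−0.05635 × 11.0) = 0.5380
Before dose 6, 5 doses have been given (aged 1τ, 2τ, 3τ, 4τ, 5τ).
C_trough = C₀ × (r + r² + … + r^5) = C₀ × r(1−r^5)/(1−r)
        = 5.364 × 0.5380 × (1 − 0.04507) / (1 − 0.5380) = 5.965 mg/L

5.97 mg/L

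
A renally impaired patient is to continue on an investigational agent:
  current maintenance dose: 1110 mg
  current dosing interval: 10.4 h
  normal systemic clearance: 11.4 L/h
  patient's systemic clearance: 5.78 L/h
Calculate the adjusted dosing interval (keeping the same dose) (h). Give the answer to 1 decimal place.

20.5 h

To keep the same average steady-state level, dosing rate must scale with clearance.
CL ratio = 5.78 / 11.4 = 0.5070
New interval (same dose) = 10.4 / 0.5070 = 20.51 h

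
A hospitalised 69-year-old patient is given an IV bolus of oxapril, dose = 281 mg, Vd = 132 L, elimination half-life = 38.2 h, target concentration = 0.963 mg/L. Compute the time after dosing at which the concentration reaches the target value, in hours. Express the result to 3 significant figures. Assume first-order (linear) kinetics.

43.7 h

C₀ = Dose / Vd = 281.0 / 132 = 2.129 mg/L
k = ln2 / t½ = 0.693147 / 38.2 = 0.01815 h⁻¹
t = ln(C₀ / C) / k = ln(2.129 / 0.963) / 0.01815
  = ln(2.211) / 0.01815 = 0.7934 / 0.01815 = 43.71 h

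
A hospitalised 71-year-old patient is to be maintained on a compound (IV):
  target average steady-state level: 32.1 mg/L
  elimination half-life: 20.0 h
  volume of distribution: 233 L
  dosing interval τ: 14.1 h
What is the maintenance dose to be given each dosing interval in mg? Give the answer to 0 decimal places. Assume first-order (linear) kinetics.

k = ln2 / t½ = 0.693147 / 20.0 = 0.03466 h⁻¹
CL = k × Vd = 0.03466 × 233 = 8.076 L/h
At steady state, Dose/τ = Css × CL.
Dose = Css × CL × τ = 32.1 × 8.076 × 14.1 = 3655 mg

3655 mg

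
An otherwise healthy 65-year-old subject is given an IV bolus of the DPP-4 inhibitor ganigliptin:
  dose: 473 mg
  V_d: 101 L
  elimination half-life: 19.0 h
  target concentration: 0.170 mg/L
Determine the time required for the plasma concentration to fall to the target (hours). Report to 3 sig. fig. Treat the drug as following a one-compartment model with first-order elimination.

90.9 h

C₀ = Dose / Vd = 473.0 / 101 = 4.683 mg/L
k = ln2 / t½ = 0.693147 / 19.0 = 0.03648 h⁻¹
t = ln(C₀ / C) / k = ln(4.683 / 0.170) / 0.03648
  = ln(27.55) / 0.03648 = 3.316 / 0.03648 = 90.90 h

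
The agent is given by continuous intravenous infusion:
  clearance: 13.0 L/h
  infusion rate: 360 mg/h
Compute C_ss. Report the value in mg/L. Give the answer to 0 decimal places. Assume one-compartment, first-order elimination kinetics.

28 mg/L

At steady state Css = R₀ / CL = 360 / 13.00 = 27.69 mg/L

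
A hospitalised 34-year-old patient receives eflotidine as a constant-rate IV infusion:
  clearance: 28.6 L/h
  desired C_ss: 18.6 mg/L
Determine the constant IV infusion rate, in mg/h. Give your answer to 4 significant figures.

At steady state, infusion rate R₀ = Css × CL = 18.6 × 28.60 = 532.0 mg/h

532.0 mg/h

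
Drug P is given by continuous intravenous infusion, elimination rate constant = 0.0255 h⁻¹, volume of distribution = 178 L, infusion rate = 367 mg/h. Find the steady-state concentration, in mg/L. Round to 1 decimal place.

CL = k × Vd = 0.02550 × 178 = 4.539 L/h
At steady state Css = R₀ / CL = 367 / 4.539 = 80.85 mg/L

80.9 mg/L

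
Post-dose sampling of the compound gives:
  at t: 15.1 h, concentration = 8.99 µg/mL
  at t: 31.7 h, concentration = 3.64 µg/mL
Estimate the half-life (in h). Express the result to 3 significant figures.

k = ln(C₁/C₂) / (t₂ − t₁) = ln(8.99/3.64) / (31.7 − 15.1)
  = 0.9041 / 16.60 = 0.05446 h⁻¹
t½ = ln2 / k = 0.693147 / 0.05446 = 12.73 h

12.7 h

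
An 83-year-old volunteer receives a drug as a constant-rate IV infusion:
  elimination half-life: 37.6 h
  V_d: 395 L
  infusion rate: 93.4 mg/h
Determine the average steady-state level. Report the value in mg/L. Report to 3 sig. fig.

12.8 mg/L

k = ln2 / t½ = 0.693147 / 37.6 = 0.01843 h⁻¹
CL = k × Vd = 0.01843 × 395 = 7.280 L/h
At steady state Css = R₀ / CL = 93.4 / 7.280 = 12.83 mg/L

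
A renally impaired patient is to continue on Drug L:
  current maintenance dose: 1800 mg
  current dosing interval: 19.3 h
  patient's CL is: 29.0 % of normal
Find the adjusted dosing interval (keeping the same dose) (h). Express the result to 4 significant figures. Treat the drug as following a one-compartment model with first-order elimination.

66.55 h

To keep the same average steady-state level, dosing rate must scale with clearance.
CL ratio = 29.0 / 100 = 0.2900
New interval (same dose) = 19.3 / 0.2900 = 66.55 h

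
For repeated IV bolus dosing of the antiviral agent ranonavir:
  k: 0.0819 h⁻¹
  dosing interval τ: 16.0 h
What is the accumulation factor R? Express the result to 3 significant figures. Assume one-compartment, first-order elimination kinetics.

1.37

e^(−kτ) = e^(−0.08190 × 16.0) = 0.2697
Accumulation ratio R = 1 / (1 − e^(−kτ)) = 1 / (1 − 0.2697) = 1.369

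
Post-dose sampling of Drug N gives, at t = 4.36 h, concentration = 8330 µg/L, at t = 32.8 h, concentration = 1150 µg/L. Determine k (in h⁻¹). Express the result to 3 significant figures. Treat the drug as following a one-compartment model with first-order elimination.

0.0696 h⁻¹

k = ln(C₁/C₂) / (t₂ − t₁) = ln(8330/1150) / (32.8 − 4.36)
  = 1.980 / 28.44 = 0.06962 h⁻¹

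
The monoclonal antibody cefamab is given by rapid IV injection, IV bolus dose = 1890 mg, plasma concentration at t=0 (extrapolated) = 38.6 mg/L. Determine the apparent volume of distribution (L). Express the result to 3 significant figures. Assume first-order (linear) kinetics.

Vd = Dose / C₀ = 1890 / 38.6 = 48.96 L

49.0 L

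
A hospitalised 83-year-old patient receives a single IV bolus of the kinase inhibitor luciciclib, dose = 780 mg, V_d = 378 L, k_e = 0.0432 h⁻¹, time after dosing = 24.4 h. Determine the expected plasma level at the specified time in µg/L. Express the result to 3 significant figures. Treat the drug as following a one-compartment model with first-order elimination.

719 µg/L

C₀ = Dose / Vd = 780.0 / 378 = 2.063 mg/L
C = C₀ · e^(−k·t) = 2.063 × e^(−0.04320 × 24.4)
  = 2.063 × 0.3485 = 0.7190 mg/L
Convert: 0.7190 mg/L × 1000 = 719.0 µg/L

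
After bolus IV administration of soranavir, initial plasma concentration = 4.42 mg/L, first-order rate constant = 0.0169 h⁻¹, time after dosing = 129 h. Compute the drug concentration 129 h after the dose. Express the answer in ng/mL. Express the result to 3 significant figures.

C = C₀ · e^(−k·t) = 4.420 × e^(−0.01690 × 129)
  = 4.420 × 0.1130 = 0.4995 mg/L
Convert: 0.4995 mg/L × 1000 = 499.5 ng/mL

500 ng/mL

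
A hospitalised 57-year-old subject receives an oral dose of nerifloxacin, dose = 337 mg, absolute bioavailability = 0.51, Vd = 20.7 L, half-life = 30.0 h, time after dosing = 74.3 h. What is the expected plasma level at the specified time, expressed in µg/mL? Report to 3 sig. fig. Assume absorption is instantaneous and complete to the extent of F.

1.49 µg/mL

Amount reaching circulation = F × Dose = 0.51 × 337.0 = 171.9 mg
C₀ = F·Dose / Vd = 171.9 / 20.7 = 8.304 mg/L
k = ln2 / t½ = 0.693147 / 30.0 = 0.02310 h⁻¹
C = C₀ · e^(−k·t) = 8.304 × e^(−0.02310 × 74.3)
  = 8.304 × 0.1797 = 1.492 mg/L
(1.492 mg/L = 1.492 µg/mL)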